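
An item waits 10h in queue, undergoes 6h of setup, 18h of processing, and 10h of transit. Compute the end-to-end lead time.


Lead time = queue + setup + processing + transit
= 10 + 6 + 18 + 10
= 44 hours


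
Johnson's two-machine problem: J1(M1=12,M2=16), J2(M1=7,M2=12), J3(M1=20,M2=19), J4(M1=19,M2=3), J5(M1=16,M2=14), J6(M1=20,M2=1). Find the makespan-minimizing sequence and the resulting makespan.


Johnson's rule:
Group 1 (M1≤M2, sort by M1): ['J2', 'J1']
Group 2 (M1>M2, sort desc M2): ['J3', 'J5', 'J4', 'J6']
Sequence: J2 → J1 → J3 → J5 → J4 → J6
Makespan calculation:
  J2: M1 done=7, M2 done=19
  J1: M1 done=19, M2 done=35
  J3: M1 done=39, M2 done=58
  J5: M1 done=55, M2 done=72
  J4: M1 done=74, M2 done=77
  J6: M1 done=94, M2 done=95
= Sequence: J2 → J1 → J3 → J5 → J4 → J6, Makespan: 95


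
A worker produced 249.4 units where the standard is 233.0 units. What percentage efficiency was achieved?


Efficiency = (actual / standard) × 100
= (249.4 / 233.0) × 100
= 107.0%


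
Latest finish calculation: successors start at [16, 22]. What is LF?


LF = min of all successor start times
Successors start at: [16, 22]
LF = min(16, 22)
= 16


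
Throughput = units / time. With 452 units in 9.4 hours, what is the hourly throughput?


Throughput = units / time
= 452 / 9.4
= 48.1 units/hour


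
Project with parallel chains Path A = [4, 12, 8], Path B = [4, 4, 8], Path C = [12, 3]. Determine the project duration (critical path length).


Path A: 4 + 12 + 8 = 24
Path B: 4 + 4 + 8 = 16
Path C: 12 + 3 = 15
Critical path = longest = max(24, 16, 15)
= 24 (Path A)


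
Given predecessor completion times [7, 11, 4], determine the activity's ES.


ES = max of all predecessor completion times
Predecessors: [7, 11, 4]
ES = max(7, 11, 4)
= 11


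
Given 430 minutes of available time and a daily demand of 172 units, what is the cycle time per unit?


Cycle time = available time / demand
= 430 / 172
= 2.50 min/unit


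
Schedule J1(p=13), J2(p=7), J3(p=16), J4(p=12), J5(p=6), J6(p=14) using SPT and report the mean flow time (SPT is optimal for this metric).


SPT order: J5 → J2 → J4 → J1 → J6 → J3
Completion times:
  J5: C=6
  J2: C=13
  J4: C=25
  J1: C=38
  J6: C=52
  J3: C=68
Sum = 202, n = 6
Mean flow = 202/6
= 33.67


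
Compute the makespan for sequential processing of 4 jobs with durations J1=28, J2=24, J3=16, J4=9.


Sequential makespan: sum all processing times
= 28 + 24 + 16 + 9
= 77 time units


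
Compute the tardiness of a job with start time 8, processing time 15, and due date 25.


Completion = start + processing = 8 + 15 = 23
Tardiness = max(0, C - d) = max(0, 23 - 25)
= max(0, -2)
= 0


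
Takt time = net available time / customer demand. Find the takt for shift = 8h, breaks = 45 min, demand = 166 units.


Available = 8×60 - 45 = 435 min
Takt time = 435 / 166
= 2.62 min/unit


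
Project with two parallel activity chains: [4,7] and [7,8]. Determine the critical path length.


Path A: 4 + 7 = 11
Path B: 7 + 8 = 15
Critical path = longest = max(11, 15)
= 15 (Path B)


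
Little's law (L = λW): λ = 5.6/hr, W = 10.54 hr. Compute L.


Little's law: L = λ × W
= 5.6 × 10.54
= 59.02


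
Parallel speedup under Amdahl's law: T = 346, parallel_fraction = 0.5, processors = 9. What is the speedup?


Amdahl's law: T_p = T × ((1-p) + p/N)
= 346 × ((1-0.5) + 0.5/9)
= 346 × (0.50 + 0.0556)
= 346 × 0.5556
= 192.22
Speedup = 346/192.22
= 1.80×


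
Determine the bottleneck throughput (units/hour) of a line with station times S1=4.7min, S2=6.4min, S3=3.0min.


Bottleneck = longest station time
Station times: [4.7, 6.4, 3.0]
Max = 6.4 min
Rate = 60 / 6.4
= 9.38 units/hour (bottleneck: 6.4min)


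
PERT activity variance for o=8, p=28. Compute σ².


σ² = ((p - o) / 6)² = (p - o)² / 36
= (28 - 8)² / 36
= 20² / 36
= 400 / 36
= 11.1111


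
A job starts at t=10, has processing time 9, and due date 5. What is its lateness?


Completion = 10 + 9 = 19
Lateness = C - d = 19 - 5
= 14


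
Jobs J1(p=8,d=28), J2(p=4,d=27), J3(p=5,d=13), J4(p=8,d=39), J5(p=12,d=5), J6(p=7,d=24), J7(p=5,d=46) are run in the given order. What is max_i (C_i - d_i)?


Lateness per job (L = C - d):
  J1: C=8, d=28, L=-20
  J2: C=12, d=27, L=-15
  J3: C=17, d=13, L=4
  J4: C=25, d=39, L=-14
  J5: C=37, d=5, L=32
  J6: C=44, d=24, L=20
  J7: C=49, d=46, L=3
Lmax = max(-20, -15, 4, -14, 32, 20, 3)
= 32


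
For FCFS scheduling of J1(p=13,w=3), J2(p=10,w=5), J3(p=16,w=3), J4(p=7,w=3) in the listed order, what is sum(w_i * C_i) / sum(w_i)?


Completion times:
  J1: C=13, w×C=3×13=39
  J2: C=23, w×C=5×23=115
  J3: C=39, w×C=3×39=117
  J4: C=46, w×C=3×46=138
Sum w×C = 409
Sum w = 14
Weighted avg = 409/14
= 29.21


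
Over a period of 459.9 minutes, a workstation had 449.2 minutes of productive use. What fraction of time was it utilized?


Utilization = busy / total × 100
= 449.2 / 459.9 × 100
= 97.7%


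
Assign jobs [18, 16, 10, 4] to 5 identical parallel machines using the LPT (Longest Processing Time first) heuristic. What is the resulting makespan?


Jobs (LPT sorted): [18, 16, 10, 4]
Machines: 5
  J=18 → Machine 1 (load: 0+18=18)
  J=16 → Machine 2 (load: 0+16=16)
  J=10 → Machine 3 (load: 0+10=10)
  J=4 → Machine 4 (load: 0+4=4)
Machine loads: [18, 16, 10, 4, 0]
Makespan = max = 18 time units


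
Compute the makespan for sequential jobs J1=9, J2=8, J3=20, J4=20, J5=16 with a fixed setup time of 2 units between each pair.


Makespan = Σ processing + (n-1) × setup
= (9 + 8 + 20 + 20 + 16) + (5-1)×2
= 73 + 8
= 81 time units


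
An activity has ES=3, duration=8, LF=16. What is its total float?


EF = ES + duration = 3 + 8 = 11
LS = LF - duration = 16 - 8 = 8
Total Float = LF - EF = 16 - 11
(or LS - ES = 8 - 3)
= 5


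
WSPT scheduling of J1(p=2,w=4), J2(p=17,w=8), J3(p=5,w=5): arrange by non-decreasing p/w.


WSPT (Smith's rule): sort by p/w ascending
  J1: p/w = 2/4 = 0.500
  J3: p/w = 5/5 = 1.000
  J2: p/w = 17/8 = 2.125
Order: J1 → J3 → J2


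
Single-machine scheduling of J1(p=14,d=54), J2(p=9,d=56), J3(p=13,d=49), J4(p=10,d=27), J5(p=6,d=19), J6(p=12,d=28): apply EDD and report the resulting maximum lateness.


EDD order: J5 → J4 → J6 → J3 → J1 → J2
Completion and lateness:
  J5: C=6, d=19, L=6-19=-13
  J4: C=16, d=27, L=16-27=-11
  J6: C=28, d=28, L=28-28=0
  J3: C=41, d=49, L=41-49=-8
  J1: C=55, d=54, L=55-54=1
  J2: C=64, d=56, L=64-56=8
Lmax = max(-13, -11, 0, -8, 1, 8)
= 8


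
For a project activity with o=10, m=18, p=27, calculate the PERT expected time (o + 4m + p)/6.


te = (o + 4m + p) / 6
= (10 + 4×18 + 27) / 6
= (10 + 72 + 27) / 6
= 109 / 6
= 18.17


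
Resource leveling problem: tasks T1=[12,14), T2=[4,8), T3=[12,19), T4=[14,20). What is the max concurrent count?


Check each time point for overlaps:
  t=12: 2 tasks active (T1, T3)
Max concurrent = 2


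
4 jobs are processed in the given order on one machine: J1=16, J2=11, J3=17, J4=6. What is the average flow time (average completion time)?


Completion times:
  J1: completes at 16
  J2: completes at 27
  J3: completes at 44
  J4: completes at 50
Sum = 137
Average = 137/4
= 34.25


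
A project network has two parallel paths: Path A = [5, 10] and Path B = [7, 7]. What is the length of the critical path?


Path A: 5 + 10 = 15
Path B: 7 + 7 = 14
Critical path = longest = max(15, 14)
= 15 (Path A)


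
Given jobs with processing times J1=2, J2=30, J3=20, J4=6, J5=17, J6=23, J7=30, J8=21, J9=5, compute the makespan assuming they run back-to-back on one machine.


Sequential makespan: sum all processing times
= 2 + 30 + 20 + 6 + 17 + 23 + 30 + 21 + 5
= 154 time units


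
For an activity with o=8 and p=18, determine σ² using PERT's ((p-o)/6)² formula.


σ² = ((p - o) / 6)² = (p - o)² / 36
= (18 - 8)² / 36
= 10² / 36
= 100 / 36
= 2.7778


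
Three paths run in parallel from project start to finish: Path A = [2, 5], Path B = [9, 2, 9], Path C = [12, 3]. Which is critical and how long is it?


Path A: 2 + 5 = 7
Path B: 9 + 2 + 9 = 20
Path C: 12 + 3 = 15
Critical path = longest = max(7, 20, 15)
= 20 (Path B)


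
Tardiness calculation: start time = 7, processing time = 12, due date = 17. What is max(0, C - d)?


Completion = start + processing = 7 + 12 = 19
Tardiness = max(0, C - d) = max(0, 19 - 17)
= max(0, 2)
= 2


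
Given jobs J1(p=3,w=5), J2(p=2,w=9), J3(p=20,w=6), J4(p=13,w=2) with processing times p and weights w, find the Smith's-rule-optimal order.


WSPT (Smith's rule): sort by p/w ascending
  J2: p/w = 2/9 = 0.222
  J1: p/w = 3/5 = 0.600
  J3: p/w = 20/6 = 3.333
  J4: p/w = 13/2 = 6.500
Order: J2 → J1 → J3 → J4


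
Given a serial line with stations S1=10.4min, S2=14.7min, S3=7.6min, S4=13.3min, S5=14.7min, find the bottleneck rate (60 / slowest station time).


Bottleneck = longest station time
Station times: [10.4, 14.7, 7.6, 13.3, 14.7]
Max = 14.7 min
Rate = 60 / 14.7
= 4.08 units/hour (bottleneck: 14.7min)


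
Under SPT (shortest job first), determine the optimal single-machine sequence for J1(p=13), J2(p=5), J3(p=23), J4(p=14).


SPT: sort by shortest processing time
  J2: p=5
  J1: p=13
  J4: p=14
  J3: p=23
Order: J2 → J1 → J4 → J3


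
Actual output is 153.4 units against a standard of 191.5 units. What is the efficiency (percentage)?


Efficiency = (actual / standard) × 100
= (153.4 / 191.5) × 100
= 80.1%


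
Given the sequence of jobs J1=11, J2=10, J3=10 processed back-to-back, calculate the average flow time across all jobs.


Completion times:
  J1: completes at 11
  J2: completes at 21
  J3: completes at 31
Sum = 63
Average = 63/3
= 21.00


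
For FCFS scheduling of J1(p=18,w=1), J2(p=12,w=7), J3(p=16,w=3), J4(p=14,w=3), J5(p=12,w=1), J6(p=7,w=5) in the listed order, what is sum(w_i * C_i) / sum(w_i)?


Completion times:
  J1: C=18, w×C=1×18=18
  J2: C=30, w×C=7×30=210
  J3: C=46, w×C=3×46=138
  J4: C=60, w×C=3×60=180
  J5: C=72, w×C=1×72=72
  J6: C=79, w×C=5×79=395
Sum w×C = 1013
Sum w = 20
Weighted avg = 1013/20
= 50.65


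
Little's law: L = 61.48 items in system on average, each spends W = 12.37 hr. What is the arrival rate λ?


Little's law: L = λW → λ = L / W
= 61.48 / 12.37
= 4.97 per hour


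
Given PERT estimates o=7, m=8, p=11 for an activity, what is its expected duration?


te = (o + 4m + p) / 6
= (7 + 4×8 + 11) / 6
= (7 + 32 + 11) / 6
= 50 / 6
= 8.33


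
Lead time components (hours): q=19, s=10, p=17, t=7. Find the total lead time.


Lead time = queue + setup + processing + transit
= 19 + 10 + 17 + 7
= 53 hours


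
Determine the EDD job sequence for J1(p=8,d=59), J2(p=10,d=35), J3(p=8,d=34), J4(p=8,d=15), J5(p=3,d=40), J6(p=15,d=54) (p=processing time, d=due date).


EDD: sort by earliest due date
  J4: d=15, p=8
  J3: d=34, p=8
  J2: d=35, p=10
  J5: d=40, p=3
  J6: d=54, p=15
  J1: d=59, p=8
Order: J4 → J3 → J2 → J5 → J6 → J1


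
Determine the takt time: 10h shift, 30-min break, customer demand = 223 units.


Available = 10×60 - 30 = 570 min
Takt time = 570 / 223
= 2.56 min/unit


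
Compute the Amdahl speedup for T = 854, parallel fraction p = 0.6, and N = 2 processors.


Amdahl's law: T_p = T × ((1-p) + p/N)
= 854 × ((1-0.6) + 0.6/2)
= 854 × (0.40 + 0.3000)
= 854 × 0.7000
= 597.80
Speedup = 854/597.80
= 1.43×


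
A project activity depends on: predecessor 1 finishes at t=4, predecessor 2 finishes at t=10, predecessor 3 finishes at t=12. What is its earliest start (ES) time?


ES = max of all predecessor completion times
Predecessors: [4, 10, 12]
ES = max(4, 10, 12)
= 12


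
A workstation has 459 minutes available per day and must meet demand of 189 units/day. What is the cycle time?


Cycle time = available time / demand
= 459 / 189
= 2.43 min/unit


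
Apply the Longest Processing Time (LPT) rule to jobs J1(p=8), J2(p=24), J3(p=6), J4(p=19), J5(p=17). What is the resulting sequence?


LPT: sort by longest processing time first
  J2: p=24
  J4: p=19
  J5: p=17
  J1: p=8
  J3: p=6
Order: J2 → J4 → J5 → J1 → J3


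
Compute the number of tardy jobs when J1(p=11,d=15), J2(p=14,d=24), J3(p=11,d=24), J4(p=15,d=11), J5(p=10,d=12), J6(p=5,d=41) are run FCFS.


Completion vs due date:
  J1: C=11, d=15 → on time
  J2: C=25, d=24 → TARDY
  J3: C=36, d=24 → TARDY
  J4: C=51, d=11 → TARDY
  J5: C=61, d=12 → TARDY
  J6: C=66, d=41 → TARDY
Tardy jobs: J2, J3, J4, J5, J6
Count = 5


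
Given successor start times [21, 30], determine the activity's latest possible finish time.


LF = min of all successor start times
Successors start at: [21, 30]
LF = min(21, 30)
= 21


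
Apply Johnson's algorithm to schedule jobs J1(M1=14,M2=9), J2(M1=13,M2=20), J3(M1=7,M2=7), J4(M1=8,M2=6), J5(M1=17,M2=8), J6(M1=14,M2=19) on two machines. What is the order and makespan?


Johnson's rule:
Group 1 (M1≤M2, sort by M1): ['J3', 'J2', 'J6']
Group 2 (M1>M2, sort desc M2): ['J1', 'J5', 'J4']
Sequence: J3 → J2 → J6 → J1 → J5 → J4
Makespan calculation:
  J3: M1 done=7, M2 done=14
  J2: M1 done=20, M2 done=40
  J6: M1 done=34, M2 done=59
  J1: M1 done=48, M2 done=68
  J5: M1 done=65, M2 done=76
  J4: M1 done=73, M2 done=82
= Sequence: J3 → J2 → J6 → J1 → J5 → J4, Makespan: 82


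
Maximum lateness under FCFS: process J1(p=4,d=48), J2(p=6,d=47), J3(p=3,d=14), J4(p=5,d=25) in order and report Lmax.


Lateness per job (L = C - d):
  J1: C=4, d=48, L=-44
  J2: C=10, d=47, L=-37
  J3: C=13, d=14, L=-1
  J4: C=18, d=25, L=-7
Lmax = max(-44, -37, -1, -7)
= -1


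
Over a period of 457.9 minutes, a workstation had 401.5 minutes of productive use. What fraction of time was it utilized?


Utilization = busy / total × 100
= 401.5 / 457.9 × 100
= 87.7%


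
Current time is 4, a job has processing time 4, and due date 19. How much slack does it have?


Slack = due - current_time - processing
= 19 - 4 - 4
= 11


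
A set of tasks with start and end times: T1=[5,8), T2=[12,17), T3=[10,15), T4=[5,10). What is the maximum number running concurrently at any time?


Check each time point for overlaps:
  t=5: 2 tasks active (T1, T4)
Max concurrent = 2


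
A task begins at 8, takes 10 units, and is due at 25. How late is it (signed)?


Completion = 8 + 10 = 18
Lateness = C - d = 18 - 25
= -7


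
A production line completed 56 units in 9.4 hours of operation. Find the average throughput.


Throughput = units / time
= 56 / 9.4
= 6.0 units/hour


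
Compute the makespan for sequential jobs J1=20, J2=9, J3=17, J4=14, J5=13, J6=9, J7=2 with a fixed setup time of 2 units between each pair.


Makespan = Σ processing + (n-1) × setup
= (20 + 9 + 17 + 14 + 13 + 9 + 2) + (7-1)×2
= 84 + 12
= 96 time units


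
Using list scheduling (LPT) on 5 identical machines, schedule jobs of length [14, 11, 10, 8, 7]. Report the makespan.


Jobs (LPT sorted): [14, 11, 10, 8, 7]
Machines: 5
  J=14 → Machine 1 (load: 0+14=14)
  J=11 → Machine 2 (load: 0+11=11)
  J=10 → Machine 3 (load: 0+10=10)
  J=8 → Machine 4 (load: 0+8=8)
  J=7 → Machine 5 (load: 0+7=7)
Machine loads: [14, 11, 10, 8, 7]
Makespan = max = 14 time units


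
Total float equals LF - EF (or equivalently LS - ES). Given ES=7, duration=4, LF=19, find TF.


EF = ES + duration = 7 + 4 = 11
LS = LF - duration = 19 - 4 = 15
Total Float = LF - EF = 19 - 11
(or LS - ES = 15 - 7)
= 8


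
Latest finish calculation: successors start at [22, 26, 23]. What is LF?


LF = min of all successor start times
Successors start at: [22, 26, 23]
LF = min(22, 26, 23)
= 22


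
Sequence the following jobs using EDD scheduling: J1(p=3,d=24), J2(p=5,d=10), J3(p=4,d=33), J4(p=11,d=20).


EDD: sort by earliest due date
  J2: d=10, p=5
  J4: d=20, p=11
  J1: d=24, p=3
  J3: d=33, p=4
Order: J2 → J4 → J1 → J3


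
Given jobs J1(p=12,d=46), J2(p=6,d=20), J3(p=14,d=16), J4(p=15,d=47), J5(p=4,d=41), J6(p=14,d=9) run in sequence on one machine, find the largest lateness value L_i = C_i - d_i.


Lateness per job (L = C - d):
  J1: C=12, d=46, L=-34
  J2: C=18, d=20, L=-2
  J3: C=32, d=16, L=16
  J4: C=47, d=47, L=0
  J5: C=51, d=41, L=10
  J6: C=65, d=9, L=56
Lmax = max(-34, -2, 16, 0, 10, 56)
= 56


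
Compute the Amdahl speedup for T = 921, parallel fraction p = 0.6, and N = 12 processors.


Amdahl's law: T_p = T × ((1-p) + p/N)
= 921 × ((1-0.6) + 0.6/12)
= 921 × (0.40 + 0.0500)
= 921 × 0.4500
= 414.45
Speedup = 921/414.45
= 2.22×


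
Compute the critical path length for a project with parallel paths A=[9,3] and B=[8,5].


Path A: 9 + 3 = 12
Path B: 8 + 5 = 13
Critical path = longest = max(12, 13)
= 13 (Path B)


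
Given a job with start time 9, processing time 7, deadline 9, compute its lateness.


Completion = 9 + 7 = 16
Lateness = C - d = 16 - 9
= 7


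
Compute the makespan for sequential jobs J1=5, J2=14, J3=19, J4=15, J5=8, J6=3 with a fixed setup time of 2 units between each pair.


Makespan = Σ processing + (n-1) × setup
= (5 + 14 + 19 + 15 + 8 + 3) + (6-1)×2
= 64 + 10
= 74 time units


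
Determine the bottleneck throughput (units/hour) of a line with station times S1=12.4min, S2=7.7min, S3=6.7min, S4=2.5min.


Bottleneck = longest station time
Station times: [12.4, 7.7, 6.7, 2.5]
Max = 12.4 min
Rate = 60 / 12.4
= 4.84 units/hour (bottleneck: 12.4min)


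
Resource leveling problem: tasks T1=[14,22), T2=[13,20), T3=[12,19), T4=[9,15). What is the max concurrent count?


Check each time point for overlaps:
  t=14: 4 tasks active (T1, T2, T3, T4)
Max concurrent = 4


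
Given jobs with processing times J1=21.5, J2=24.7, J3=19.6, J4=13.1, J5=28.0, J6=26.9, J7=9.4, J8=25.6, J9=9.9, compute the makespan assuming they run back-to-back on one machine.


Sequential makespan: sum all processing times
= 21.5 + 24.7 + 19.6 + 13.1 + 28.0 + 26.9 + 9.4 + 25.6 + 9.9
= 178.7 time units


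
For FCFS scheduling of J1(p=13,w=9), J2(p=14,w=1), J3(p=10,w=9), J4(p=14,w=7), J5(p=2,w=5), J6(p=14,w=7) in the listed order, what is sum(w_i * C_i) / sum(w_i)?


Completion times:
  J1: C=13, w×C=9×13=117
  J2: C=27, w×C=1×27=27
  J3: C=37, w×C=9×37=333
  J4: C=51, w×C=7×51=357
  J5: C=53, w×C=5×53=265
  J6: C=67, w×C=7×67=469
Sum w×C = 1568
Sum w = 38
Weighted avg = 1568/38
= 41.26


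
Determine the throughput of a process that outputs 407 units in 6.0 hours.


Throughput = units / time
= 407 / 6.0
= 67.8 units/hour


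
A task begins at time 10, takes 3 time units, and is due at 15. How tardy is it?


Completion = start + processing = 10 + 3 = 13
Tardiness = max(0, C - d) = max(0, 13 - 15)
= max(0, -2)
= 0


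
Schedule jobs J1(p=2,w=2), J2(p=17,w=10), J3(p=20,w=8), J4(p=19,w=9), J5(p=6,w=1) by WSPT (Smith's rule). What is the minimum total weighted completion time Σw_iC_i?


WSPT order (by p/w): J1 → J2 → J4 → J3 → J5
  J1: C=2, w·C=2×2=4
  J2: C=19, w·C=10×19=190
  J4: C=38, w·C=9×38=342
  J3: C=58, w·C=8×58=464
  J5: C=64, w·C=1×64=64
Σ w·C = 1064
= 1064


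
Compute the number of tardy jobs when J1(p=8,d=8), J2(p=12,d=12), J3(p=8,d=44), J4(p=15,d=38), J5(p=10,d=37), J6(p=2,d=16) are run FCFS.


Completion vs due date:
  J1: C=8, d=8 → on time
  J2: C=20, d=12 → TARDY
  J3: C=28, d=44 → on time
  J4: C=43, d=38 → TARDY
  J5: C=53, d=37 → TARDY
  J6: C=55, d=16 → TARDY
Tardy jobs: J2, J4, J5, J6
Count = 4


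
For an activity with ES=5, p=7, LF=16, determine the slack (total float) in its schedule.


EF = ES + duration = 5 + 7 = 12
LS = LF - duration = 16 - 7 = 9
Total Float = LF - EF = 16 - 12
(or LS - ES = 9 - 5)
= 4


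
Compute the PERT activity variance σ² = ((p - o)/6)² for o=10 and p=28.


σ² = ((p - o) / 6)² = (p - o)² / 36
= (28 - 10)² / 36
= 18² / 36
= 324 / 36
= 9.0000


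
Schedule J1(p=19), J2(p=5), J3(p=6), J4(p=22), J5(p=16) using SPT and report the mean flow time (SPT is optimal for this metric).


SPT order: J2 → J3 → J5 → J1 → J4
Completion times:
  J2: C=5
  J3: C=11
  J5: C=27
  J1: C=46
  J4: C=68
Sum = 157, n = 5
Mean flow = 157/5
= 31.40


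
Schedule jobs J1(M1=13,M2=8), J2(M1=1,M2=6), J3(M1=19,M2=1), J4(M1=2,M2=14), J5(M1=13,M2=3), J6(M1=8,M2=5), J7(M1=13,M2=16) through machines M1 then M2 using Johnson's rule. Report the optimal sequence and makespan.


Johnson's rule:
Group 1 (M1≤M2, sort by M1): ['J2', 'J4', 'J7']
Group 2 (M1>M2, sort desc M2): ['J1', 'J6', 'J5', 'J3']
Sequence: J2 → J4 → J7 → J1 → J6 → J5 → J3
Makespan calculation:
  J2: M1 done=1, M2 done=7
  J4: M1 done=3, M2 done=21
  J7: M1 done=16, M2 done=37
  J1: M1 done=29, M2 done=45
  J6: M1 done=37, M2 done=50
  J5: M1 done=50, M2 done=53
  J3: M1 done=69, M2 done=70
= Sequence: J2 → J4 → J7 → J1 → J6 → J5 → J3, Makespan: 70


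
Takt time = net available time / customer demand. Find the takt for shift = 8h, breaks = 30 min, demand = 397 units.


Available = 8×60 - 30 = 450 min
Takt time = 450 / 397
= 1.13 min/unit


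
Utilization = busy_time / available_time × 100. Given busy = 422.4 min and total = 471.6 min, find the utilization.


Utilization = busy / total × 100
= 422.4 / 471.6 × 100
= 89.6%


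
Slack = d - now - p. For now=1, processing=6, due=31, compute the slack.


Slack = due - current_time - processing
= 31 - 1 - 6
= 24


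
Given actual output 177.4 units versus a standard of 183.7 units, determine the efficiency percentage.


Efficiency = (actual / standard) × 100
= (177.4 / 183.7) × 100
= 96.6%


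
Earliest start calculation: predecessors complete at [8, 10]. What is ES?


ES = max of all predecessor completion times
Predecessors: [8, 10]
ES = max(8, 10)
= 10


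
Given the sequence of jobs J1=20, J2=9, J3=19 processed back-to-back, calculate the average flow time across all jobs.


Completion times:
  J1: completes at 20
  J2: completes at 29
  J3: completes at 48
Sum = 97
Average = 97/3
= 32.33


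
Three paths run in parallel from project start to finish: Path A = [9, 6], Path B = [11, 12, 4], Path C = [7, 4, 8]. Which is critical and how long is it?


Path A: 9 + 6 = 15
Path B: 11 + 12 + 4 = 27
Path C: 7 + 4 + 8 = 19
Critical path = longest = max(15, 27, 19)
= 27 (Path B)


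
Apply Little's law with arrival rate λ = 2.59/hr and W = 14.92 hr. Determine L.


Little's law: L = λ × W
= 2.59 × 14.92
= 38.64


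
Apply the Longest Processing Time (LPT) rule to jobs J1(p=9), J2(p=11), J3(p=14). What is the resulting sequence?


LPT: sort by longest processing time first
  J3: p=14
  J2: p=11
  J1: p=9
Order: J3 → J2 → J1


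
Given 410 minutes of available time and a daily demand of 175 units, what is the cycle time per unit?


Cycle time = available time / demand
= 410 / 175
= 2.34 min/unit


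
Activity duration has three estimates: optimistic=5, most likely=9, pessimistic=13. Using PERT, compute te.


te = (o + 4m + p) / 6
= (5 + 4×9 + 13) / 6
= (5 + 36 + 13) / 6
= 54 / 6
= 9.00


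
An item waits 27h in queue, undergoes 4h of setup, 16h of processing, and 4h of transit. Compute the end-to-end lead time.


Lead time = queue + setup + processing + transit
= 27 + 4 + 16 + 4
= 51 hours


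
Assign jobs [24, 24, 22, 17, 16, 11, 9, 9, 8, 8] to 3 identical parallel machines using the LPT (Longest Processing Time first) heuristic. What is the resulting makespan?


Jobs (LPT sorted): [24, 24, 22, 17, 16, 11, 9, 9, 8, 8]
Machines: 3
  J=24 → Machine 1 (load: 0+24=24)
  J=24 → Machine 2 (load: 0+24=24)
  J=22 → Machine 3 (load: 0+22=22)
  J=17 → Machine 3 (load: 22+17=39)
  J=16 → Machine 1 (load: 24+16=40)
  J=11 → Machine 2 (load: 24+11=35)
  J=9 → Machine 2 (load: 35+9=44)
  J=9 → Machine 3 (load: 39+9=48)
  J=8 → Machine 1 (load: 40+8=48)
  J=8 → Machine 2 (load: 44+8=52)
Machine loads: [48, 52, 48]
Makespan = max = 52 time units


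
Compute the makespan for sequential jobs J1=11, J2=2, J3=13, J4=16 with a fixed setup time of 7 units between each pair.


Makespan = Σ processing + (n-1) × setup
= (11 + 2 + 13 + 16) + (4-1)×7
= 42 + 21
= 63 time units


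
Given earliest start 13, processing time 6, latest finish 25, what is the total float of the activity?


EF = ES + duration = 13 + 6 = 19
LS = LF - duration = 25 - 6 = 19
Total Float = LF - EF = 25 - 19
(or LS - ES = 19 - 13)
= 6


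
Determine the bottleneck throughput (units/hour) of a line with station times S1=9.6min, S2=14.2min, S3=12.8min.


Bottleneck = longest station time
Station times: [9.6, 14.2, 12.8]
Max = 14.2 min
Rate = 60 / 14.2
= 4.23 units/hour (bottleneck: 14.2min)


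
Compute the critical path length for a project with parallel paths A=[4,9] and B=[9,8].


Path A: 4 + 9 = 13
Path B: 9 + 8 = 17
Critical path = longest = max(13, 17)
= 17 (Path B)


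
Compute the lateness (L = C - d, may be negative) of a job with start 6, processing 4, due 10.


Completion = 6 + 4 = 10
Lateness = C - d = 10 - 10
= 0


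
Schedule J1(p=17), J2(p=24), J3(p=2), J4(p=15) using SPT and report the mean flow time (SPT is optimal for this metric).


SPT order: J3 → J4 → J1 → J2
Completion times:
  J3: C=2
  J4: C=17
  J1: C=34
  J2: C=58
Sum = 111, n = 4
Mean flow = 111/4
= 27.75


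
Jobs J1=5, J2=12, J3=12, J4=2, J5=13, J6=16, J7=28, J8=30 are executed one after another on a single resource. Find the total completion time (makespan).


Sequential makespan: sum all processing times
= 5 + 12 + 12 + 2 + 13 + 16 + 28 + 30
= 118 time units


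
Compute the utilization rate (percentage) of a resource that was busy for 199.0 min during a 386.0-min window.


Utilization = busy / total × 100
= 199.0 / 386.0 × 100
= 51.6%


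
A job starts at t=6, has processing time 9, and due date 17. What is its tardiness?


Completion = start + processing = 6 + 9 = 15
Tardiness = max(0, C - d) = max(0, 15 - 17)
= max(0, -2)
= 0


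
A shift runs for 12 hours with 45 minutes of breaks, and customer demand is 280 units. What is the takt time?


Available = 12×60 - 45 = 675 min
Takt time = 675 / 280
= 2.41 min/unit


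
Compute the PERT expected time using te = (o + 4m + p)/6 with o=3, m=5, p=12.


te = (o + 4m + p) / 6
= (3 + 4×5 + 12) / 6
= (3 + 20 + 12) / 6
= 35 / 6
= 5.83


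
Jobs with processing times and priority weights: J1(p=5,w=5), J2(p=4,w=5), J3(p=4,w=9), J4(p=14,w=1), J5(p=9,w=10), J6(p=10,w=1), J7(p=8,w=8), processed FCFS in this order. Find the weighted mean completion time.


Completion times:
  J1: C=5, w×C=5×5=25
  J2: C=9, w×C=5×9=45
  J3: C=13, w×C=9×13=117
  J4: C=27, w×C=1×27=27
  J5: C=36, w×C=10×36=360
  J6: C=46, w×C=1×46=46
  J7: C=54, w×C=8×54=432
Sum w×C = 1052
Sum w = 39
Weighted avg = 1052/39
= 26.97


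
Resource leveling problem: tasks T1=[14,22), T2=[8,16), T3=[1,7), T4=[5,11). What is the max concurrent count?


Check each time point for overlaps:
  t=5: 2 tasks active (T3, T4)
Max concurrent = 2


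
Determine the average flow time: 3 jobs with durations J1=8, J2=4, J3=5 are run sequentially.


Completion times:
  J1: completes at 8
  J2: completes at 12
  J3: completes at 17
Sum = 37
Average = 37/3
= 12.33


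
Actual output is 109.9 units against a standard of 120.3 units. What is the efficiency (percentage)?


Efficiency = (actual / standard) × 100
= (109.9 / 120.3) × 100
= 91.4%


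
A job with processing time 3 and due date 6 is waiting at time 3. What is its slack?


Slack = due - current_time - processing
= 6 - 3 - 3
= 0


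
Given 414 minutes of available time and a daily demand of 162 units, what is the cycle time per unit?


Cycle time = available time / demand
= 414 / 162
= 2.56 min/unit


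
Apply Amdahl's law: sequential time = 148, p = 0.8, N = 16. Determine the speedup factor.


Amdahl's law: T_p = T × ((1-p) + p/N)
= 148 × ((1-0.8) + 0.8/16)
= 148 × (0.20 + 0.0500)
= 148 × 0.2500
= 37.00
Speedup = 148/37.00
= 4.00×


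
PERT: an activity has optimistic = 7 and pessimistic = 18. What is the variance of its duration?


σ² = ((p - o) / 6)² = (p - o)² / 36
= (18 - 7)² / 36
= 11² / 36
= 121 / 36
= 3.3611


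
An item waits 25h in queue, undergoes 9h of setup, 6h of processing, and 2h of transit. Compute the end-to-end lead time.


Lead time = queue + setup + processing + transit
= 25 + 9 + 6 + 2
= 42 hours


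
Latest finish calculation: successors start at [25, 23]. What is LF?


LF = min of all successor start times
Successors start at: [25, 23]
LF = min(25, 23)
= 23


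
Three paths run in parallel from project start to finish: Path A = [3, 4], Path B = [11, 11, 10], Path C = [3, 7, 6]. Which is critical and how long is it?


Path A: 3 + 4 = 7
Path B: 11 + 11 + 10 = 32
Path C: 3 + 7 + 6 = 16
Critical path = longest = max(7, 32, 16)
= 32 (Path B)


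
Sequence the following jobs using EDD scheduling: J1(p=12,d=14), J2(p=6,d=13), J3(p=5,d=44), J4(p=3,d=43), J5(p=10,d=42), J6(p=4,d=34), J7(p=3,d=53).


EDD: sort by earliest due date
  J2: d=13, p=6
  J1: d=14, p=12
  J6: d=34, p=4
  J5: d=42, p=10
  J4: d=43, p=3
  J3: d=44, p=5
  J7: d=53, p=3
Order: J2 → J1 → J6 → J5 → J4 → J3 → J7


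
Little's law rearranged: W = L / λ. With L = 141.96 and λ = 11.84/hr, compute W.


Little's law: L = λW → W = L / λ
= 141.96 / 11.84
= 11.99 hours


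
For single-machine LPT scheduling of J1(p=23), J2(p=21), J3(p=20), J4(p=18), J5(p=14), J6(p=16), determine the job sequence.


LPT: sort by longest processing time first
  J1: p=23
  J2: p=21
  J3: p=20
  J4: p=18
  J6: p=16
  J5: p=14
Order: J1 → J2 → J3 → J4 → J6 → J5


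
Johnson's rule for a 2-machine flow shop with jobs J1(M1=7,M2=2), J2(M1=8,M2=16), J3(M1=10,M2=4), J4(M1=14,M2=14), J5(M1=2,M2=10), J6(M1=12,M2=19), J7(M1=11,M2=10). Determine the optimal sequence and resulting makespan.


Johnson's rule:
Group 1 (M1≤M2, sort by M1): ['J5', 'J2', 'J6', 'J4']
Group 2 (M1>M2, sort desc M2): ['J7', 'J3', 'J1']
Sequence: J5 → J2 → J6 → J4 → J7 → J3 → J1
Makespan calculation:
  J5: M1 done=2, M2 done=12
  J2: M1 done=10, M2 done=28
  J6: M1 done=22, M2 done=47
  J4: M1 done=36, M2 done=61
  J7: M1 done=47, M2 done=71
  J3: M1 done=57, M2 done=75
  J1: M1 done=64, M2 done=77
= Sequence: J5 → J2 → J6 → J4 → J7 → J3 → J1, Makespan: 77


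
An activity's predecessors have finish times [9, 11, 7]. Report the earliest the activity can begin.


ES = max of all predecessor completion times
Predecessors: [9, 11, 7]
ES = max(9, 11, 7)
= 11


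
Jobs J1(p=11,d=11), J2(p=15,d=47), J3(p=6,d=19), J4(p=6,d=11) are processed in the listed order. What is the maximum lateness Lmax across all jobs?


Lateness per job (L = C - d):
  J1: C=11, d=11, L=0
  J2: C=26, d=47, L=-21
  J3: C=32, d=19, L=13
  J4: C=38, d=11, L=27
Lmax = max(0, -21, 13, 27)
= 27


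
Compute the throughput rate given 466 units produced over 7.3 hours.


Throughput = units / time
= 466 / 7.3
= 63.8 units/hour


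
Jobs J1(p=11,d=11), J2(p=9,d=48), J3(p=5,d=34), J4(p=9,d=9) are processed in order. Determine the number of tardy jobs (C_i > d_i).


Completion vs due date:
  J1: C=11, d=11 → on time
  J2: C=20, d=48 → on time
  J3: C=25, d=34 → on time
  J4: C=34, d=9 → TARDY
Tardy jobs: J4
Count = 1


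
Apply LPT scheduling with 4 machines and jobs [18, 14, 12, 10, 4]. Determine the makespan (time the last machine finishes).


Jobs (LPT sorted): [18, 14, 12, 10, 4]
Machines: 4
  J=18 → Machine 1 (load: 0+18=18)
  J=14 → Machine 2 (load: 0+14=14)
  J=12 → Machine 3 (load: 0+12=12)
  J=10 → Machine 4 (load: 0+10=10)
  J=4 → Machine 4 (load: 10+4=14)
Machine loads: [18, 14, 12, 14]
Makespan = max = 18 time units


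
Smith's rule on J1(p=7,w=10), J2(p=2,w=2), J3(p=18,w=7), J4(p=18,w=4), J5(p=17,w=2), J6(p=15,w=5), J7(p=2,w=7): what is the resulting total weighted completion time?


WSPT order (by p/w): J7 → J1 → J2 → J3 → J6 → J4 → J5
  J7: C=2, w·C=7×2=14
  J1: C=9, w·C=10×9=90
  J2: C=11, w·C=2×11=22
  J3: C=29, w·C=7×29=203
  J6: C=44, w·C=5×44=220
  J4: C=62, w·C=4×62=248
  J5: C=79, w·C=2×79=158
Σ w·C = 955
= 955


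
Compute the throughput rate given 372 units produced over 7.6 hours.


Throughput = units / time
= 372 / 7.6
= 48.9 units/hour


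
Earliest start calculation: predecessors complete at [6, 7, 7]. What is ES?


ES = max of all predecessor completion times
Predecessors: [6, 7, 7]
ES = max(6, 7, 7)
= 7


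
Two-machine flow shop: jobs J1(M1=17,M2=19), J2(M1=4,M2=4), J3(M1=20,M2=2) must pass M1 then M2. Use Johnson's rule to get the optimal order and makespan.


Johnson's rule:
Group 1 (M1≤M2, sort by M1): ['J2', 'J1']
Group 2 (M1>M2, sort desc M2): ['J3']
Sequence: J2 → J1 → J3
Makespan calculation:
  J2: M1 done=4, M2 done=8
  J1: M1 done=21, M2 done=40
  J3: M1 done=41, M2 done=43
= Sequence: J2 → J1 → J3, Makespan: 43


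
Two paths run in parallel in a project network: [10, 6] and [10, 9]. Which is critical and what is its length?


Path A: 10 + 6 = 16
Path B: 10 + 9 = 19
Critical path = longest = max(16, 19)
= 19 (Path B)


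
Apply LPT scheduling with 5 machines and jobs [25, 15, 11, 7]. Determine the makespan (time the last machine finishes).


Jobs (LPT sorted): [25, 15, 11, 7]
Machines: 5
  J=25 → Machine 1 (load: 0+25=25)
  J=15 → Machine 2 (load: 0+15=15)
  J=11 → Machine 3 (load: 0+11=11)
  J=7 → Machine 4 (load: 0+7=7)
Machine loads: [25, 15, 11, 7, 0]
Makespan = max = 25 time units


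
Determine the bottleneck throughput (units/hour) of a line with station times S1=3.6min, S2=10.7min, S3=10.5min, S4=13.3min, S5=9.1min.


Bottleneck = longest station time
Station times: [3.6, 10.7, 10.5, 13.3, 9.1]
Max = 13.3 min
Rate = 60 / 13.3
= 4.51 units/hour (bottleneck: 13.3min)


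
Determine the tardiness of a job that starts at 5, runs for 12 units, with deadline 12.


Completion = start + processing = 5 + 12 = 17
Tardiness = max(0, C - d) = max(0, 17 - 12)
= max(0, 5)
= 5


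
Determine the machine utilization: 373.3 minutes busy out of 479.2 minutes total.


Utilization = busy / total × 100
= 373.3 / 479.2 × 100
= 77.9%


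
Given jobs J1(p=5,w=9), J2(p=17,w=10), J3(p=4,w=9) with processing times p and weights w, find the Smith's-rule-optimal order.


WSPT (Smith's rule): sort by p/w ascending
  J3: p/w = 4/9 = 0.444
  J1: p/w = 5/9 = 0.556
  J2: p/w = 17/10 = 1.700
Order: J3 → J1 → J2


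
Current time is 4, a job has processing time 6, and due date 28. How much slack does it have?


Slack = due - current_time - processing
= 28 - 4 - 6
= 18


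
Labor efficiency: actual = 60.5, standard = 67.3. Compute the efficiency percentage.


Efficiency = (actual / standard) × 100
= (60.5 / 67.3) × 100
= 89.9%


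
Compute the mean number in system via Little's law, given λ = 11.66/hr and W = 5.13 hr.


Little's law: L = λ × W
= 11.66 × 5.13
= 59.82


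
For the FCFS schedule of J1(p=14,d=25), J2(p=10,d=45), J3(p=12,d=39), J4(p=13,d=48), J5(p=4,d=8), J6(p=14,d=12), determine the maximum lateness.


Lateness per job (L = C - d):
  J1: C=14, d=25, L=-11
  J2: C=24, d=45, L=-21
  J3: C=36, d=39, L=-3
  J4: C=49, d=48, L=1
  J5: C=53, d=8, L=45
  J6: C=67, d=12, L=55
Lmax = max(-11, -21, -3, 1, 45, 55)
= 55


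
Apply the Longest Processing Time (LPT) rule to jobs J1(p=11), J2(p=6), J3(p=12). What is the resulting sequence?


LPT: sort by longest processing time first
  J3: p=12
  J1: p=11
  J2: p=6
Order: J3 → J1 → J2


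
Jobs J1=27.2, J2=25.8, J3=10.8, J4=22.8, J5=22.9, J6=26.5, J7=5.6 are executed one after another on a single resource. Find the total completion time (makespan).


Sequential makespan: sum all processing times
= 27.2 + 25.8 + 10.8 + 22.8 + 22.9 + 26.5 + 5.6
= 141.6 time units


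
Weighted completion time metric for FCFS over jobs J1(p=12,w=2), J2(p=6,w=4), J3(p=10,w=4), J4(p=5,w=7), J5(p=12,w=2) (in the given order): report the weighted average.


Completion times:
  J1: C=12, w×C=2×12=24
  J2: C=18, w×C=4×18=72
  J3: C=28, w×C=4×28=112
  J4: C=33, w×C=7×33=231
  J5: C=45, w×C=2×45=90
Sum w×C = 529
Sum w = 19
Weighted avg = 529/19
= 27.84


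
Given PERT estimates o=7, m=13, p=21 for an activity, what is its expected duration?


te = (o + 4m + p) / 6
= (7 + 4×13 + 21) / 6
= (7 + 52 + 21) / 6
= 80 / 6
= 13.33


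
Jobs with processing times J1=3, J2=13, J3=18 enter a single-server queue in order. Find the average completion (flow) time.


Completion times:
  J1: completes at 3
  J2: completes at 16
  J3: completes at 34
Sum = 53
Average = 53/3
= 17.67


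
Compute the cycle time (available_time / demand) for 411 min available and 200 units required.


Cycle time = available time / demand
= 411 / 200
= 2.06 min/unit


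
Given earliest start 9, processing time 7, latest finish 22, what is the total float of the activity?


EF = ES + duration = 9 + 7 = 16
LS = LF - duration = 22 - 7 = 15
Total Float = LF - EF = 22 - 16
(or LS - ES = 15 - 9)
= 6


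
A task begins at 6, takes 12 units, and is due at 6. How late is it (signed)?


Completion = 6 + 12 = 18
Lateness = C - d = 18 - 6
= 12


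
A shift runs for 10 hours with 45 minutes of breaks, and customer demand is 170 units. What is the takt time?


Available = 10×60 - 45 = 555 min
Takt time = 555 / 170
= 3.26 min/unit


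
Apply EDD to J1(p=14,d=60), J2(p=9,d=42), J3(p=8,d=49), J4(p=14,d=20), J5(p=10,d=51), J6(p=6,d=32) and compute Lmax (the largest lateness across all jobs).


EDD order: J4 → J6 → J2 → J3 → J5 → J1
Completion and lateness:
  J4: C=14, d=20, L=14-20=-6
  J6: C=20, d=32, L=20-32=-12
  J2: C=29, d=42, L=29-42=-13
  J3: C=37, d=49, L=37-49=-12
  J5: C=47, d=51, L=47-51=-4
  J1: C=61, d=60, L=61-60=1
Lmax = max(-6, -12, -13, -12, -4, 1)
= 1


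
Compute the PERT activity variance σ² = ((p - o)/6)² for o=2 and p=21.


σ² = ((p - o) / 6)² = (p - o)² / 36
= (21 - 2)² / 36
= 19² / 36
= 361 / 36
= 10.0278


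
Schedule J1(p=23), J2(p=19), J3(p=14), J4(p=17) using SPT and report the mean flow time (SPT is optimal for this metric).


SPT order: J3 → J4 → J2 → J1
Completion times:
  J3: C=14
  J4: C=31
  J2: C=50
  J1: C=73
Sum = 168, n = 4
Mean flow = 168/4
= 42.00


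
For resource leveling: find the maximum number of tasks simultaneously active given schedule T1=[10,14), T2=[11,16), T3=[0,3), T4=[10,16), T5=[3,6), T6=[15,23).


Check each time point for overlaps:
  t=11: 3 tasks active (T1, T2, T4)
Max concurrent = 3


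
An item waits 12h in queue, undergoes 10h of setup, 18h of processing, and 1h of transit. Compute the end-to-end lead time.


Lead time = queue + setup + processing + transit
= 12 + 10 + 18 + 1
= 41 hours


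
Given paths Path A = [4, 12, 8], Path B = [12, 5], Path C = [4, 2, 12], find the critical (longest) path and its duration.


Path A: 4 + 12 + 8 = 24
Path B: 12 + 5 = 17
Path C: 4 + 2 + 12 = 18
Critical path = longest = max(24, 17, 18)
= 24 (Path A)


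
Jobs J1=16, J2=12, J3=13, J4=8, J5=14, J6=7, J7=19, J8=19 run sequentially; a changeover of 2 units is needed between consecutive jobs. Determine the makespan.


Makespan = Σ processing + (n-1) × setup
= (16 + 12 + 13 + 8 + 14 + 7 + 19 + 19) + (8-1)×2
= 108 + 14
= 122 time units


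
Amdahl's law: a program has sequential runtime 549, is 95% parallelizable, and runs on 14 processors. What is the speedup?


Amdahl's law: T_p = T × ((1-p) + p/N)
= 549 × ((1-0.95) + 0.95/14)
= 549 × (0.05 + 0.0679)
= 549 × 0.1179
= 64.70
Speedup = 549/64.70
= 8.48×
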